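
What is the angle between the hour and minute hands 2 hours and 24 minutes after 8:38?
First find the time 2 hours and 24 minutes after 8:38.
Total minutes: 8 x 60 + 38 + 2 x 60 + 24 = 662.
662 mod 720 = 662 minutes = 11:02.
Now compute the angle at 11:02:
Hour hand: 11 x 30 + 2 x 0.5 = 331 degrees
Minute hand: 2 x 6 = 12 degrees
Difference: |331 - 12| = 319 degrees
Smaller angle: 360 - 319 = 41 degrees

Final answer: 41 degrees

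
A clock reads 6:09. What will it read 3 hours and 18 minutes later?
Starting time: 6:09
Adding 18 minutes to 9 minutes: 9 + 18 = 27 minutes
Adding 3 hours: 6 + 3 = 9
Final time: 9:27

Final answer: 9:27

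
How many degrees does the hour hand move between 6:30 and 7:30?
The hour hand moves 0.5 degrees per minute.
Time elapsed: 7:30 - 6:30 = 60 minutes
Angular displacement: 60 x 0.5 = 30 degrees

Final answer: 30 degrees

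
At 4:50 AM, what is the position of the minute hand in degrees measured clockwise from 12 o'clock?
The minute hand moves 6 degrees per minute.
At 4:50: 50 x 6 = 300 degrees

Final answer: 300 degrees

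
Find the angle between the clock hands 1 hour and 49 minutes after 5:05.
First find the time 1 hour and 49 minutes after 5:05.
Total minutes: 5 x 60 + 5 + 1 x 60 + 49 = 414.
414 mod 720 = 414 minutes = 6:54.
Now compute the angle at 6:54:
Hour hand: 6 x 30 + 54 x 0.5 = 207 degrees
Minute hand: 54 x 6 = 324 degrees
Difference: |207 - 324| = 117 degrees
The angle is 117 degrees

Final answer: 117 degrees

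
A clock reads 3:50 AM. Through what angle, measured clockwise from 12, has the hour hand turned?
The hour hand moves 30 degrees per hour and 0.5 degrees per minute.
At 3:50: (3) x 30 + 50 x 0.5 = 90 + 25 = 115 degrees

Final answer: 115 degrees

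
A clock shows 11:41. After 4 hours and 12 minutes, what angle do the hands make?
First find the time 4 hours and 12 minutes after 11:41.
Total minutes: 11 x 60 + 41 + 4 x 60 + 12 = 953.
953 mod 720 = 233 minutes = 3:53.
Now compute the angle at 3:53:
Hour hand: 3 x 30 + 53 x 0.5 = 116.5 degrees
Minute hand: 53 x 6 = 318 degrees
Difference: |116.5 - 318| = 201.5 degrees
Smaller angle: 360 - 201.5 = 158.5 degrees

Final answer: 158.5 degrees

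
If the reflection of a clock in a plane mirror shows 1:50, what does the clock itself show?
Reflection across the vertical (12-6) axis maps a hand at angle A degrees to (360 - A) degrees, which sends a reading of T minutes past 12:00 to (720 - T) minutes past 12:00.
Mirror reads 1:50 = 110 minutes past 12:00.
Actual time: (720 - 110) mod 720 = 610 minutes = 10:10.

Final answer: 10:10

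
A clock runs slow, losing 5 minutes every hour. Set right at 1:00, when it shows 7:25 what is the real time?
For every 60 true minutes, the faulty clock advances 55 minutes, so 1 faulty-clock minute corresponds to 60/55 true minutes.
From 1:00 to 7:25 on the faulty dial is 385 minutes.
True elapsed: 385 x 60/55 = 420 minutes = 7 hours.
True time: 1:00 + 7 hours = 8:00.

Final answer: 8:00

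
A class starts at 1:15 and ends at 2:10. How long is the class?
From 1:15 to 2:10:
(2 x 60 + 10) - (1 x 60 + 15) = 130 - 75 = 55 minutes
= 55 minutes

Final answer: 55 minutes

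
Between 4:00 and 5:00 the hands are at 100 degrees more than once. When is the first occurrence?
At t minutes past 4:00, the hour hand is at 30 x 4 + 0.5t degrees and the minute hand is at 6t degrees.
The smaller angle between them is 100 degrees when |30H - 5.5t| = 100 or |30H - 5.5t| = 260.
With H = 4, solve 30 x 4 - 5.5t = +/- target for each target:
  t = (30 x 4 - 100) / 5.5 = 3.64
  t = (30 x 4 + 100) / 5.5 = 40
  t = (30 x 4 - 260) / 5.5 = -25.45 (outside (0, 60))
  t = (30 x 4 + 260) / 5.5 = 69.09 (outside (0, 60))
Valid solutions in (0, 60): {3.64, 40} minutes.
The first occurrence is t = 3.64 minutes.
The hands form a 100-degree angle at 3.64 minutes past 4:00.

Final answer: 3.64 minutes past 4:00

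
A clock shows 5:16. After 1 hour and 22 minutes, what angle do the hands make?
First find the time 1 hour and 22 minutes after 5:16.
Total minutes: 5 x 60 + 16 + 1 x 60 + 22 = 398.
398 mod 720 = 398 minutes = 6:38.
Now compute the angle at 6:38:
Hour hand: 6 x 30 + 38 x 0.5 = 199 degrees
Minute hand: 38 x 6 = 228 degrees
Difference: |199 - 228| = 29 degrees
The angle is 29 degrees

Final answer: 29 degrees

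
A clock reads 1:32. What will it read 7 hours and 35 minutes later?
Starting time: 1:32
Adding 35 minutes to 32 minutes: 32 + 35 = 67 minutes = 1 hour and 7 minutes
Adding 7 hours: 1 + 7 + 1 (carry) = 9
Final time: 9:07

Final answer: 9:07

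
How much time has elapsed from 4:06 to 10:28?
From 4:06 to 10:28:
(10 x 60 + 28) - (4 x 60 + 6) = 628 - 246 = 382 minutes
= 6 hours and 22 minutes

Final answer: 6 hours and 22 minutes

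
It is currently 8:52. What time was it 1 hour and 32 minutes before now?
Starting time: 8:52 = 532 total minutes past 12:00
Subtracting: 1 hour and 32 minutes = 92 minutes
532 - 92 = 440 minutes
= 7 hours and 20 minutes past 12:00 = 7:20

Final answer: 7:20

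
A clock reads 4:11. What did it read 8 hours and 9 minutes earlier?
Starting time: 4:11 = 251 total minutes past 12:00
Subtracting: 8 hours and 9 minutes = 489 minutes
251 - 489 = -238 (negative, add 12 hours = 720) = 482 minutes
= 8 hours and 2 minutes past 12:00 = 8:02

Final answer: 8:02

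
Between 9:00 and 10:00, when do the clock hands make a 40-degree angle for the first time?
At t minutes past 9:00, the hour hand is at 30 x 9 + 0.5t degrees and the minute hand is at 6t degrees.
The smaller angle between them is 40 degrees when |30H - 5.5t| = 40 or |30H - 5.5t| = 320.
With H = 9, solve 30 x 9 - 5.5t = +/- target for each target:
  t = (30 x 9 - 40) / 5.5 = 41.82
  t = (30 x 9 + 40) / 5.5 = 56.36
  t = (30 x 9 - 320) / 5.5 = -9.09 (outside (0, 60))
  t = (30 x 9 + 320) / 5.5 = 107.27 (outside (0, 60))
Valid solutions in (0, 60): {41.82, 56.36} minutes.
The first occurrence is t = 41.82 minutes.
The hands form a 40-degree angle at 41.82 minutes past 9:00.

Final answer: 41.82 minutes past 9:00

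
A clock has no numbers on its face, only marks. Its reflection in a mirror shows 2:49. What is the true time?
Reflection across the vertical (12-6) axis maps a hand at angle A degrees to (360 - A) degrees, which sends a reading of T minutes past 12:00 to (720 - T) minutes past 12:00.
Mirror reads 2:49 = 169 minutes past 12:00.
Actual time: (720 - 169) mod 720 = 551 minutes = 9:11.

Final answer: 9:11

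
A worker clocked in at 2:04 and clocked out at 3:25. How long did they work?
From 2:04 to 3:25:
(3 x 60 + 25) - (2 x 60 + 4) = 205 - 124 = 81 minutes
= 1 hour and 21 minutes

Final answer: 1 hour and 21 minutes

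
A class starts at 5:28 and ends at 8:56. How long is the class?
From 5:28 to 8:56:
(8 x 60 + 56) - (5 x 60 + 28) = 536 - 328 = 208 minutes
= 3 hours and 28 minutes

Final answer: 3 hours and 28 minutes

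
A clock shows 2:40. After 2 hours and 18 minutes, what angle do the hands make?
First find the time 2 hours and 18 minutes after 2:40.
Total minutes: 2 x 60 + 40 + 2 x 60 + 18 = 298.
298 mod 720 = 298 minutes = 4:58.
Now compute the angle at 4:58:
Hour hand: 4 x 30 + 58 x 0.5 = 149 degrees
Minute hand: 58 x 6 = 348 degrees
Difference: |149 - 348| = 199 degrees
Smaller angle: 360 - 199 = 161 degrees

Final answer: 161 degrees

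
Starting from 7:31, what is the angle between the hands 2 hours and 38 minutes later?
First find the time 2 hours and 38 minutes after 7:31.
Total minutes: 7 x 60 + 31 + 2 x 60 + 38 = 609.
609 mod 720 = 609 minutes = 10:09.
Now compute the angle at 10:09:
Hour hand: 10 x 30 + 9 x 0.5 = 304.5 degrees
Minute hand: 9 x 6 = 54 degrees
Difference: |304.5 - 54| = 250.5 degrees
Smaller angle: 360 - 250.5 = 109.5 degrees

Final answer: 109.5 degrees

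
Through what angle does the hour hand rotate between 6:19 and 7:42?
The hour hand moves 0.5 degrees per minute.
Time elapsed: 7:42 - 6:19 = 83 minutes
Angular displacement: 83 x 0.5 = 41.5 degrees

Final answer: 41.5 degrees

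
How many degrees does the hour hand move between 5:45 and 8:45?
The hour hand moves 0.5 degrees per minute.
Time elapsed: 8:45 - 5:45 = 180 minutes
Angular displacement: 180 x 0.5 = 90 degrees

Final answer: 90 degrees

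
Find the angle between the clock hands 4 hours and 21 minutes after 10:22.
First find the time 4 hours and 21 minutes after 10:22.
Total minutes: 10 x 60 + 22 + 4 x 60 + 21 = 883.
883 mod 720 = 163 minutes = 2:43.
Now compute the angle at 2:43:
Hour hand: 2 x 30 + 43 x 0.5 = 81.5 degrees
Minute hand: 43 x 6 = 258 degrees
Difference: |81.5 - 258| = 176.5 degrees
The angle is 176.5 degrees

Final answer: 176.5 degrees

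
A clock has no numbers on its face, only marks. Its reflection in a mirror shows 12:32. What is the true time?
Reflection across the vertical (12-6) axis maps a hand at angle A degrees to (360 - A) degrees, which sends a reading of T minutes past 12:00 to (720 - T) minutes past 12:00.
Mirror reads 12:32 = 32 minutes past 12:00.
Actual time: (720 - 32) mod 720 = 688 minutes = 11:28.

Final answer: 11:28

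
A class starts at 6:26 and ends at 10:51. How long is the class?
From 6:26 to 10:51:
(10 x 60 + 51) - (6 x 60 + 26) = 651 - 386 = 265 minutes
= 4 hours and 25 minutes

Final answer: 4 hours and 25 minutes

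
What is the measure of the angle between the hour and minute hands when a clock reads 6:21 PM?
Hour hand position: 6 x 30 + 21 x 0.5 = 190.5 degrees
Minute hand position: 21 x 6 = 126 degrees
Difference: |190.5 - 126| = 64.5 degrees
The angle between the hands is 64.5 degrees

Final answer: 64.5 degrees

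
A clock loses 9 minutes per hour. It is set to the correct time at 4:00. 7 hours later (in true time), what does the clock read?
For every 60 true minutes, the faulty clock advances 60 - 9 = 51 minutes.
True elapsed: 7 hours = 420 minutes.
Faulty clock advances: 420 x 51/60 = 357 minutes (drift: 63 minutes behind).
Shown time: 4:00 + 357 minutes = 9:57.

Final answer: 9:57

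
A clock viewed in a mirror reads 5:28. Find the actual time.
Reflection across the vertical (12-6) axis maps a hand at angle A degrees to (360 - A) degrees, which sends a reading of T minutes past 12:00 to (720 - T) minutes past 12:00.
Mirror reads 5:28 = 328 minutes past 12:00.
Actual time: (720 - 328) mod 720 = 392 minutes = 6:32.

Final answer: 6:32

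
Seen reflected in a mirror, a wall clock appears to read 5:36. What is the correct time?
Reflection across the vertical (12-6) axis maps a hand at angle A degrees to (360 - A) degrees, which sends a reading of T minutes past 12:00 to (720 - T) minutes past 12:00.
Mirror reads 5:36 = 336 minutes past 12:00.
Actual time: (720 - 336) mod 720 = 384 minutes = 6:24.

Final answer: 6:24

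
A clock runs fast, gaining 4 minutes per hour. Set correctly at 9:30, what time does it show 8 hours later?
For every 60 true minutes, the faulty clock advances 60 + 4 = 64 minutes.
True elapsed: 8 hours = 480 minutes.
Faulty clock advances: 480 x 64/60 = 512 minutes (drift: 32 minutes ahead).
Shown time: 9:30 + 512 minutes = 6:02.

Final answer: 6:02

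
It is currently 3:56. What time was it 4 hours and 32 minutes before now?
Starting time: 3:56 = 236 total minutes past 12:00
Subtracting: 4 hours and 32 minutes = 272 minutes
236 - 272 = -36 (negative, add 12 hours = 720) = 684 minutes
= 11 hours and 24 minutes past 12:00 = 11:24

Final answer: 11:24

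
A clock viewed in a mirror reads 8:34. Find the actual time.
Reflection across the vertical (12-6) axis maps a hand at angle A degrees to (360 - A) degrees, which sends a reading of T minutes past 12:00 to (720 - T) minutes past 12:00.
Mirror reads 8:34 = 514 minutes past 12:00.
Actual time: (720 - 514) mod 720 = 206 minutes = 3:26.

Final answer: 3:26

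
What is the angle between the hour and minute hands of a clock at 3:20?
Hour hand position: 3 x 30 + 20 x 0.5 = 100 degrees
Minute hand position: 20 x 6 = 120 degrees
Difference: |100 - 120| = 20 degrees
The angle between the hands is 20 degrees

Final answer: 20 degrees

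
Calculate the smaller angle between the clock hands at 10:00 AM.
Hour hand position: 10 x 30 + 0 x 0.5 = 300 degrees
Minute hand position: 0 x 6 = 0 degrees
Difference: |300 - 0| = 300 degrees
Since 300 > 180, the smaller angle is 360 - 300 = 60 degrees

Final answer: 60 degrees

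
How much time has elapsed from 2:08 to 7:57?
From 2:08 to 7:57:
(7 x 60 + 57) - (2 x 60 + 8) = 477 - 128 = 349 minutes
= 5 hours and 49 minutes

Final answer: 5 hours and 49 minutes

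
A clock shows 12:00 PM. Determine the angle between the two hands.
Hour hand position: 0 x 30 + 0 x 0.5 = 0 degrees
Minute hand position: 0 x 6 = 0 degrees
Difference: |0 - 0| = 0 degrees
The angle between the hands is 0 degrees

Final answer: 0 degrees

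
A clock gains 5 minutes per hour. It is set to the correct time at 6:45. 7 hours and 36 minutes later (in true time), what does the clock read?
For every 60 true minutes, the faulty clock advances 60 + 5 = 65 minutes.
True elapsed: 7 hours and 36 minutes = 456 minutes.
Faulty clock advances: 456 x 65/60 = 494 minutes (drift: 38 minutes ahead).
Shown time: 6:45 + 494 minutes = 2:59.

Final answer: 2:59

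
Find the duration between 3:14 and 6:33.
From 3:14 to 6:33:
(6 x 60 + 33) - (3 x 60 + 14) = 393 - 194 = 199 minutes
= 3 hours and 19 minutes

Final answer: 3 hours and 19 minutes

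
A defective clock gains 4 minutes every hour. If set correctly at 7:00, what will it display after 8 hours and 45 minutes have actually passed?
For every 60 true minutes, the faulty clock advances 60 + 4 = 64 minutes.
True elapsed: 8 hours and 45 minutes = 525 minutes.
Faulty clock advances: 525 x 64/60 = 560 minutes (drift: 35 minutes ahead).
Shown time: 7:00 + 560 minutes = 4:20.

Final answer: 4:20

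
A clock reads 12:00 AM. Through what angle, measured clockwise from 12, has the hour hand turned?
The hour hand moves 30 degrees per hour and 0.5 degrees per minute.
At 12:00: (0) x 30 + 0 x 0.5 = 0 + 0 = 0 degrees

Final answer: 0 degrees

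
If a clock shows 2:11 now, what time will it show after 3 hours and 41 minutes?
Starting time: 2:11
Adding 41 minutes to 11 minutes: 11 + 41 = 52 minutes
Adding 3 hours: 2 + 3 = 5
Final time: 5:52

Final answer: 5:52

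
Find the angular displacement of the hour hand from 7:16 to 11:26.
The hour hand moves 0.5 degrees per minute.
Time elapsed: 11:26 - 7:16 = 250 minutes
Angular displacement: 250 x 0.5 = 125 degrees

Final answer: 125 degrees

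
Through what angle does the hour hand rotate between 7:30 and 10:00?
The hour hand moves 0.5 degrees per minute.
Time elapsed: 10:00 - 7:30 = 150 minutes
Angular displacement: 150 x 0.5 = 75 degrees

Final answer: 75 degrees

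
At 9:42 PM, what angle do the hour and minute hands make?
Hour hand position: 9 x 30 + 42 x 0.5 = 291 degrees
Minute hand position: 42 x 6 = 252 degrees
Difference: |291 - 252| = 39 degrees
The angle between the hands is 39 degrees

Final answer: 39 degrees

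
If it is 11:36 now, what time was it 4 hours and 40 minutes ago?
Starting time: 11:36 = 696 total minutes past 12:00
Subtracting: 4 hours and 40 minutes = 280 minutes
696 - 280 = 416 minutes
= 6 hours and 56 minutes past 12:00 = 6:56

Final answer: 6:56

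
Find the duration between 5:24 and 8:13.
From 5:24 to 8:13:
(8 x 60 + 13) - (5 x 60 + 24) = 493 - 324 = 169 minutes
= 2 hours and 49 minutes

Final answer: 2 hours and 49 minutes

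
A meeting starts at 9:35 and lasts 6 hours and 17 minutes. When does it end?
Starting time: 9:35
Adding 17 minutes to 35 minutes: 35 + 17 = 52 minutes
Adding 6 hours: 9 + 6 = 15 - 12 = 3
Final time: 3:52

Final answer: 3:52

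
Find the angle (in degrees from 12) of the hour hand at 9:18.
The hour hand moves 30 degrees per hour and 0.5 degrees per minute.
At 9:18: (9) x 30 + 18 x 0.5 = 270 + 9 = 279 degrees

Final answer: 279 degrees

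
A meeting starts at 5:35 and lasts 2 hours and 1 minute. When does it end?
Starting time: 5:35
Adding 1 minute to 35 minutes: 35 + 1 = 36 minutes
Adding 2 hours: 5 + 2 = 7
Final time: 7:36

Final answer: 7:36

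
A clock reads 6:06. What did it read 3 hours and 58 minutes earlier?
Starting time: 6:06 = 366 total minutes past 12:00
Subtracting: 3 hours and 58 minutes = 238 minutes
366 - 238 = 128 minutes
= 2 hours and 8 minutes past 12:00 = 2:08

Final answer: 2:08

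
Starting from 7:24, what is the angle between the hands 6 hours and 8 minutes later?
First find the time 6 hours and 8 minutes after 7:24.
Total minutes: 7 x 60 + 24 + 6 x 60 + 8 = 812.
812 mod 720 = 92 minutes = 1:32.
Now compute the angle at 1:32:
Hour hand: 1 x 30 + 32 x 0.5 = 46 degrees
Minute hand: 32 x 6 = 192 degrees
Difference: |46 - 192| = 146 degrees
The angle is 146 degrees

Final answer: 146 degrees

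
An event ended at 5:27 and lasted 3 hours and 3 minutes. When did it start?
Starting time: 5:27 = 327 total minutes past 12:00
Subtracting: 3 hours and 3 minutes = 183 minutes
327 - 183 = 144 minutes
= 2 hours and 24 minutes past 12:00 = 2:24

Final answer: 2:24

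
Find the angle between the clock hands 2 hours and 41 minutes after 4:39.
First find the time 2 hours and 41 minutes after 4:39.
Total minutes: 4 x 60 + 39 + 2 x 60 + 41 = 440.
440 mod 720 = 440 minutes = 7:20.
Now compute the angle at 7:20:
Hour hand: 7 x 30 + 20 x 0.5 = 220 degrees
Minute hand: 20 x 6 = 120 degrees
Difference: |220 - 120| = 100 degrees
The angle is 100 degrees

Final answer: 100 degrees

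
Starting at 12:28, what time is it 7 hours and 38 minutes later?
Starting time: 12:28
Adding 38 minutes to 28 minutes: 28 + 38 = 66 minutes = 1 hour and 6 minutes
Adding 7 hours: 12 + 7 + 1 (carry) = 20 - 12 = 8
Final time: 8:06

Final answer: 8:06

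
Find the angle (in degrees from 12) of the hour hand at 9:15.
The hour hand moves 30 degrees per hour and 0.5 degrees per minute.
At 9:15: (9) x 30 + 15 x 0.5 = 270 + 7.5 = 277.5 degrees

Final answer: 277.5 degrees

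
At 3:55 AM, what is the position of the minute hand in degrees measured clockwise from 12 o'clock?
The minute hand moves 6 degrees per minute.
At 3:55: 55 x 6 = 330 degrees

Final answer: 330 degrees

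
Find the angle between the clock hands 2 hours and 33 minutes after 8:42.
First find the time 2 hours and 33 minutes after 8:42.
Total minutes: 8 x 60 + 42 + 2 x 60 + 33 = 675.
675 mod 720 = 675 minutes = 11:15.
Now compute the angle at 11:15:
Hour hand: 11 x 30 + 15 x 0.5 = 337.5 degrees
Minute hand: 15 x 6 = 90 degrees
Difference: |337.5 - 90| = 247.5 degrees
Smaller angle: 360 - 247.5 = 112.5 degrees

Final answer: 112.5 degrees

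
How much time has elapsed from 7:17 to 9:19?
From 7:17 to 9:19:
(9 x 60 + 19) - (7 x 60 + 17) = 559 - 437 = 122 minutes
= 2 hours and 2 minutes

Final answer: 2 hours and 2 minutes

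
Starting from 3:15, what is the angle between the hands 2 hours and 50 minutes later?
First find the time 2 hours and 50 minutes after 3:15.
Total minutes: 3 x 60 + 15 + 2 x 60 + 50 = 365.
365 mod 720 = 365 minutes = 6:05.
Now compute the angle at 6:05:
Hour hand: 6 x 30 + 5 x 0.5 = 182.5 degrees
Minute hand: 5 x 6 = 30 degrees
Difference: |182.5 - 30| = 152.5 degrees
The angle is 152.5 degrees

Final answer: 152.5 degrees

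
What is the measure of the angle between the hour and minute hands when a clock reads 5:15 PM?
Hour hand position: 5 x 30 + 15 x 0.5 = 157.5 degrees
Minute hand position: 15 x 6 = 90 degrees
Difference: |157.5 - 90| = 67.5 degrees
The angle between the hands is 67.5 degrees

Final answer: 67.5 degrees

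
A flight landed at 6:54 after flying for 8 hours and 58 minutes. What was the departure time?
Starting time: 6:54 = 414 total minutes past 12:00
Subtracting: 8 hours and 58 minutes = 538 minutes
414 - 538 = -124 (negative, add 12 hours = 720) = 596 minutes
= 9 hours and 56 minutes past 12:00 = 9:56

Final answer: 9:56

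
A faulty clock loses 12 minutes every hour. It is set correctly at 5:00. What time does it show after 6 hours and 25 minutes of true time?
For every 60 true minutes, the faulty clock advances 60 - 12 = 48 minutes.
True elapsed: 6 hours and 25 minutes = 385 minutes.
Faulty clock advances: 385 x 48/60 = 308 minutes (drift: 77 minutes behind).
Shown time: 5:00 + 308 minutes = 10:08.

Final answer: 10:08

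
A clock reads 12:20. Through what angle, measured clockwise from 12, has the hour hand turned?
The hour hand moves 30 degrees per hour and 0.5 degrees per minute.
At 12:20: (0) x 30 + 20 x 0.5 = 0 + 10 = 10 degrees

Final answer: 10 degrees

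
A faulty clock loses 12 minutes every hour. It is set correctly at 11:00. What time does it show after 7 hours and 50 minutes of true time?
For every 60 true minutes, the faulty clock advances 60 - 12 = 48 minutes.
True elapsed: 7 hours and 50 minutes = 470 minutes.
Faulty clock advances: 470 x 48/60 = 376 minutes (drift: 94 minutes behind).
Shown time: 11:00 + 376 minutes = 5:16.

Final answer: 5:16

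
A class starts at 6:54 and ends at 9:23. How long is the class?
From 6:54 to 9:23:
(9 x 60 + 23) - (6 x 60 + 54) = 563 - 414 = 149 minutes
= 2 hours and 29 minutes

Final answer: 2 hours and 29 minutes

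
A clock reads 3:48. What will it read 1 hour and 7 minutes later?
Starting time: 3:48
Adding 7 minutes to 48 minutes: 48 + 7 = 55 minutes
Adding 1 hour: 3 + 1 = 4
Final time: 4:55

Final answer: 4:55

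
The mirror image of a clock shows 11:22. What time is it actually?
Reflection across the vertical (12-6) axis maps a hand at angle A degrees to (360 - A) degrees, which sends a reading of T minutes past 12:00 to (720 - T) minutes past 12:00.
Mirror reads 11:22 = 682 minutes past 12:00.
Actual time: (720 - 682) mod 720 = 38 minutes = 12:38.

Final answer: 12:38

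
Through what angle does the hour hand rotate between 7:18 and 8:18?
The hour hand moves 0.5 degrees per minute.
Time elapsed: 8:18 - 7:18 = 60 minutes
Angular displacement: 60 x 0.5 = 30 degrees

Final answer: 30 degrees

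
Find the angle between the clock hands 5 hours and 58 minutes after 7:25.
First find the time 5 hours and 58 minutes after 7:25.
Total minutes: 7 x 60 + 25 + 5 x 60 + 58 = 803.
803 mod 720 = 83 minutes = 1:23.
Now compute the angle at 1:23:
Hour hand: 1 x 30 + 23 x 0.5 = 41.5 degrees
Minute hand: 23 x 6 = 138 degrees
Difference: |41.5 - 138| = 96.5 degrees
The angle is 96.5 degrees

Final answer: 96.5 degrees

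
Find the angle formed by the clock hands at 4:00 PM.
Hour hand position: 4 x 30 + 0 x 0.5 = 120 degrees
Minute hand position: 0 x 6 = 0 degrees
Difference: |120 - 0| = 120 degrees
The angle between the hands is 120 degrees

Final answer: 120 degrees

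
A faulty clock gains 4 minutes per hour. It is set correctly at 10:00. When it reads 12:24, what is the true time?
For every 60 true minutes, the faulty clock advances 64 minutes, so 1 faulty-clock minute corresponds to 60/64 true minutes.
From 10:00 to 12:24 on the faulty dial is 144 minutes.
True elapsed: 144 x 60/64 = 135 minutes = 2 hours and 15 minutes.
True time: 10:00 + 2 hours and 15 minutes = 12:15.

Final answer: 12:15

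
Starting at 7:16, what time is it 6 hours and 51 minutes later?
Starting time: 7:16
Adding 51 minutes to 16 minutes: 16 + 51 = 67 minutes = 1 hour and 7 minutes
Adding 6 hours: 7 + 6 + 1 (carry) = 14 - 12 = 2
Final time: 2:07

Final answer: 2:07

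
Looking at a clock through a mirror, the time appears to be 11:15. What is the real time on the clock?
Reflection across the vertical (12-6) axis maps a hand at angle A degrees to (360 - A) degrees, which sends a reading of T minutes past 12:00 to (720 - T) minutes past 12:00.
Mirror reads 11:15 = 675 minutes past 12:00.
Actual time: (720 - 675) mod 720 = 45 minutes = 12:45.

Final answer: 12:45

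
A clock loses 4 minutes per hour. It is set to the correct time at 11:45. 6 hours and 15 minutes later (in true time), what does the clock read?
For every 60 true minutes, the faulty clock advances 60 - 4 = 56 minutes.
True elapsed: 6 hours and 15 minutes = 375 minutes.
Faulty clock advances: 375 x 56/60 = 350 minutes (drift: 25 minutes behind).
Shown time: 11:45 + 350 minutes = 5:35.

Final answer: 5:35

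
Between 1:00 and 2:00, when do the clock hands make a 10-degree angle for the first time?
At t minutes past 1:00, the hour hand is at 30 x 1 + 0.5t degrees and the minute hand is at 6t degrees.
The smaller angle between them is 10 degrees when |30H - 5.5t| = 10 or |30H - 5.5t| = 350.
With H = 1, solve 30 x 1 - 5.5t = +/- target for each target:
  t = (30 x 1 - 10) / 5.5 = 3.64
  t = (30 x 1 + 10) / 5.5 = 7.27
  t = (30 x 1 - 350) / 5.5 = -58.18 (outside (0, 60))
  t = (30 x 1 + 350) / 5.5 = 69.09 (outside (0, 60))
Valid solutions in (0, 60): {3.64, 7.27} minutes.
The first occurrence is t = 3.64 minutes.
The hands form a 10-degree angle at 3.64 minutes past 1:00.

Final answer: 3.64 minutes past 1:00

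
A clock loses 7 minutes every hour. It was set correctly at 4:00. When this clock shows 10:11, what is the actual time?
For every 60 true minutes, the faulty clock advances 53 minutes, so 1 faulty-clock minute corresponds to 60/53 true minutes.
From 4:00 to 10:11 on the faulty dial is 371 minutes.
True elapsed: 371 x 60/53 = 420 minutes = 7 hours.
True time: 4:00 + 7 hours = 11:00.

Final answer: 11:00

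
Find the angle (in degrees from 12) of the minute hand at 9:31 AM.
The minute hand moves 6 degrees per minute.
At 9:31: 31 x 6 = 186 degrees

Final answer: 186 degrees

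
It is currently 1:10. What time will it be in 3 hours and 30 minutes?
Starting time: 1:10
Adding 30 minutes to 10 minutes: 10 + 30 = 40 minutes
Adding 3 hours: 1 + 3 = 4
Final time: 4:40

Final answer: 4:40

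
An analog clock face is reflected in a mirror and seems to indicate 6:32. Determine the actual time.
Reflection across the vertical (12-6) axis maps a hand at angle A degrees to (360 - A) degrees, which sends a reading of T minutes past 12:00 to (720 - T) minutes past 12:00.
Mirror reads 6:32 = 392 minutes past 12:00.
Actual time: (720 - 392) mod 720 = 328 minutes = 5:28.

Final answer: 5:28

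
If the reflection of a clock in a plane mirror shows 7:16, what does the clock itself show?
Reflection across the vertical (12-6) axis maps a hand at angle A degrees to (360 - A) degrees, which sends a reading of T minutes past 12:00 to (720 - T) minutes past 12:00.
Mirror reads 7:16 = 436 minutes past 12:00.
Actual time: (720 - 436) mod 720 = 284 minutes = 4:44.

Final answer: 4:44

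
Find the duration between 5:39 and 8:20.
From 5:39 to 8:20:
(8 x 60 + 20) - (5 x 60 + 39) = 500 - 339 = 161 minutes
= 2 hours and 41 minutes

Final answer: 2 hours and 41 minutes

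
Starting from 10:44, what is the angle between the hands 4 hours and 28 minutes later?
First find the time 4 hours and 28 minutes after 10:44.
Total minutes: 10 x 60 + 44 + 4 x 60 + 28 = 912.
912 mod 720 = 192 minutes = 3:12.
Now compute the angle at 3:12:
Hour hand: 3 x 30 + 12 x 0.5 = 96 degrees
Minute hand: 12 x 6 = 72 degrees
Difference: |96 - 72| = 24 degrees
The angle is 24 degrees

Final answer: 24 degrees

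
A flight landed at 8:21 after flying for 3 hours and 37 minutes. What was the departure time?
Starting time: 8:21 = 501 total minutes past 12:00
Subtracting: 3 hours and 37 minutes = 217 minutes
501 - 217 = 284 minutes
= 4 hours and 44 minutes past 12:00 = 4:44

Final answer: 4:44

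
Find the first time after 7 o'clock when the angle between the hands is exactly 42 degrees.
At t minutes past 7:00, the hour hand is at 30 x 7 + 0.5t degrees and the minute hand is at 6t degrees.
The smaller angle between them is 42 degrees when |30H - 5.5t| = 42 or |30H - 5.5t| = 318.
With H = 7, solve 30 x 7 - 5.5t = +/- target for each target:
  t = (30 x 7 - 42) / 5.5 = 30.55
  t = (30 x 7 + 42) / 5.5 = 45.82
  t = (30 x 7 - 318) / 5.5 = -19.64 (outside (0, 60))
  t = (30 x 7 + 318) / 5.5 = 96 (outside (0, 60))
Valid solutions in (0, 60): {30.55, 45.82} minutes.
The first occurrence is t = 30.55 minutes.
The hands form a 42-degree angle at 30.55 minutes past 7:00.

Final answer: 30.55 minutes past 7:00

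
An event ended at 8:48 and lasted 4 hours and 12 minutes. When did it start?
Starting time: 8:48 = 528 total minutes past 12:00
Subtracting: 4 hours and 12 minutes = 252 minutes
528 - 252 = 276 minutes
= 4 hours and 36 minutes past 12:00 = 4:36

Final answer: 4:36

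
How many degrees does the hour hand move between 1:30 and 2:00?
The hour hand moves 0.5 degrees per minute.
Time elapsed: 2:00 - 1:30 = 30 minutes
Angular displacement: 30 x 0.5 = 15 degrees

Final answer: 15 degrees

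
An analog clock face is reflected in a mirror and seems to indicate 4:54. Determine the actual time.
Reflection across the vertical (12-6) axis maps a hand at angle A degrees to (360 - A) degrees, which sends a reading of T minutes past 12:00 to (720 - T) minutes past 12:00.
Mirror reads 4:54 = 294 minutes past 12:00.
Actual time: (720 - 294) mod 720 = 426 minutes = 7:06.

Final answer: 7:06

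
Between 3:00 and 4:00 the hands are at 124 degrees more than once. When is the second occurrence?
At t minutes past 3:00, the hour hand is at 30 x 3 + 0.5t degrees and the minute hand is at 6t degrees.
The smaller angle between them is 124 degrees when |30H - 5.5t| = 124 or |30H - 5.5t| = 236.
With H = 3, solve 30 x 3 - 5.5t = +/- target for each target:
  t = (30 x 3 - 124) / 5.5 = -6.18 (outside (0, 60))
  t = (30 x 3 + 124) / 5.5 = 38.91
  t = (30 x 3 - 236) / 5.5 = -26.55 (outside (0, 60))
  t = (30 x 3 + 236) / 5.5 = 59.27
Valid solutions in (0, 60): {38.91, 59.27} minutes.
The second occurrence is t = 59.27 minutes.
The hands form a 124-degree angle at 59.27 minutes past 3:00.

Final answer: 59.27 minutes past 3:00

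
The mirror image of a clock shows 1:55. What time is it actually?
Reflection across the vertical (12-6) axis maps a hand at angle A degrees to (360 - A) degrees, which sends a reading of T minutes past 12:00 to (720 - T) minutes past 12:00.
Mirror reads 1:55 = 115 minutes past 12:00.
Actual time: (720 - 115) mod 720 = 605 minutes = 10:05.

Final answer: 10:05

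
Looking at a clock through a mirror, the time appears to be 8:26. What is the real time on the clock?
Reflection across the vertical (12-6) axis maps a hand at angle A degrees to (360 - A) degrees, which sends a reading of T minutes past 12:00 to (720 - T) minutes past 12:00.
Mirror reads 8:26 = 506 minutes past 12:00.
Actual time: (720 - 506) mod 720 = 214 minutes = 3:34.

Final answer: 3:34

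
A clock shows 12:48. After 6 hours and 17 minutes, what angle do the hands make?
First find the time 6 hours and 17 minutes after 12:48.
Total minutes: 12 x 60 + 48 + 6 x 60 + 17 = 1145.
1145 mod 720 = 425 minutes = 7:05.
Now compute the angle at 7:05:
Hour hand: 7 x 30 + 5 x 0.5 = 212.5 degrees
Minute hand: 5 x 6 = 30 degrees
Difference: |212.5 - 30| = 182.5 degrees
Smaller angle: 360 - 182.5 = 177.5 degrees

Final answer: 177.5 degrees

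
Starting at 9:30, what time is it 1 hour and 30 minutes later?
Starting time: 9:30
Adding 30 minutes to 30 minutes: 30 + 30 = 60 minutes = 1 hour
Adding 1 hour: 9 + 1 + 1 (carry) = 11
Final time: 11:00

Final answer: 11:00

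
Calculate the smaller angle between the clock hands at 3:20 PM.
Hour hand position: 3 x 30 + 20 x 0.5 = 100 degrees
Minute hand position: 20 x 6 = 120 degrees
Difference: |100 - 120| = 20 degrees
The angle between the hands is 20 degrees

Final answer: 20 degrees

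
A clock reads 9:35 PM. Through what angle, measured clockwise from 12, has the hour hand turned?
The hour hand moves 30 degrees per hour and 0.5 degrees per minute.
At 9:35: (9) x 30 + 35 x 0.5 = 270 + 17.5 = 287.5 degrees

Final answer: 287.5 degrees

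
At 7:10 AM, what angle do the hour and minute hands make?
Hour hand position: 7 x 30 + 10 x 0.5 = 215 degrees
Minute hand position: 10 x 6 = 60 degrees
Difference: |215 - 60| = 155 degrees
The angle between the hands is 155 degrees

Final answer: 155 degrees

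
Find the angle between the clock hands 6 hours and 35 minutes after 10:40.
First find the time 6 hours and 35 minutes after 10:40.
Total minutes: 10 x 60 + 40 + 6 x 60 + 35 = 1035.
1035 mod 720 = 315 minutes = 5:15.
Now compute the angle at 5:15:
Hour hand: 5 x 30 + 15 x 0.5 = 157.5 degrees
Minute hand: 15 x 6 = 90 degrees
Difference: |157.5 - 90| = 67.5 degrees
The angle is 67.5 degrees

Final answer: 67.5 degrees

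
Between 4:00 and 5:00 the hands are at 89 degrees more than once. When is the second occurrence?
At t minutes past 4:00, the hour hand is at 30 x 4 + 0.5t degrees and the minute hand is at 6t degrees.
The smaller angle between them is 89 degrees when |30H - 5.5t| = 89 or |30H - 5.5t| = 271.
With H = 4, solve 30 x 4 - 5.5t = +/- target for each target:
  t = (30 x 4 - 89) / 5.5 = 5.64
  t = (30 x 4 + 89) / 5.5 = 38
  t = (30 x 4 - 271) / 5.5 = -27.45 (outside (0, 60))
  t = (30 x 4 + 271) / 5.5 = 71.09 (outside (0, 60))
Valid solutions in (0, 60): {5.64, 38} minutes.
The second occurrence is t = 38 minutes.
The hands form a 89-degree angle at 38 minutes past 4:00.

Final answer: 38 minutes past 4:00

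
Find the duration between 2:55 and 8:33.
From 2:55 to 8:33:
(8 x 60 + 33) - (2 x 60 + 55) = 513 - 175 = 338 minutes
= 5 hours and 38 minutes

Final answer: 5 hours and 38 minutes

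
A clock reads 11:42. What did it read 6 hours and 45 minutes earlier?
Starting time: 11:42 = 702 total minutes past 12:00
Subtracting: 6 hours and 45 minutes = 405 minutes
702 - 405 = 297 minutes
= 4 hours and 57 minutes past 12:00 = 4:57

Final answer: 4:57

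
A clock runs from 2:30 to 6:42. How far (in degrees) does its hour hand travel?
The hour hand moves 0.5 degrees per minute.
Time elapsed: 6:42 - 2:30 = 252 minutes
Angular displacement: 252 x 0.5 = 126 degrees

Final answer: 126 degrees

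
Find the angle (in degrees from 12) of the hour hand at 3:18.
The hour hand moves 30 degrees per hour and 0.5 degrees per minute.
At 3:18: (3) x 30 + 18 x 0.5 = 90 + 9 = 99 degrees

Final answer: 99 degrees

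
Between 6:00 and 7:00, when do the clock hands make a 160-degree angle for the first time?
At t minutes past 6:00, the hour hand is at 30 x 6 + 0.5t degrees and the minute hand is at 6t degrees.
The smaller angle between them is 160 degrees when |30H - 5.5t| = 160 or |30H - 5.5t| = 200.
With H = 6, solve 30 x 6 - 5.5t = +/- target for each target:
  t = (30 x 6 - 160) / 5.5 = 3.64
  t = (30 x 6 + 160) / 5.5 = 61.82 (outside (0, 60))
  t = (30 x 6 - 200) / 5.5 = -3.64 (outside (0, 60))
  t = (30 x 6 + 200) / 5.5 = 69.09 (outside (0, 60))
Valid solutions in (0, 60): {3.64} minutes.
The first occurrence is t = 3.64 minutes.
The hands form a 160-degree angle at 3.64 minutes past 6:00.

Final answer: 3.64 minutes past 6:00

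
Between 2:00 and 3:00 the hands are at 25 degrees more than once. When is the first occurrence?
At t minutes past 2:00, the hour hand is at 30 x 2 + 0.5t degrees and the minute hand is at 6t degrees.
The smaller angle between them is 25 degrees when |30H - 5.5t| = 25 or |30H - 5.5t| = 335.
With H = 2, solve 30 x 2 - 5.5t = +/- target for each target:
  t = (30 x 2 - 25) / 5.5 = 6.36
  t = (30 x 2 + 25) / 5.5 = 15.45
  t = (30 x 2 - 335) / 5.5 = -50 (outside (0, 60))
  t = (30 x 2 + 335) / 5.5 = 71.82 (outside (0, 60))
Valid solutions in (0, 60): {6.36, 15.45} minutes.
The first occurrence is t = 6.36 minutes.
The hands form a 25-degree angle at 6.36 minutes past 2:00.

Final answer: 6.36 minutes past 2:00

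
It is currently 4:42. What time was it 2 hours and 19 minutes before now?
Starting time: 4:42 = 282 total minutes past 12:00
Subtracting: 2 hours and 19 minutes = 139 minutes
282 - 139 = 143 minutes
= 2 hours and 23 minutes past 12:00 = 2:23

Final answer: 2:23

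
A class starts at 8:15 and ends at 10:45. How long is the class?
From 8:15 to 10:45:
(10 x 60 + 45) - (8 x 60 + 15) = 645 - 495 = 150 minutes
= 2 hours and 30 minutes

Final answer: 2 hours and 30 minutes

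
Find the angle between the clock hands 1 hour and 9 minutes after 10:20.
First find the time 1 hour and 9 minutes after 10:20.
Total minutes: 10 x 60 + 20 + 1 x 60 + 9 = 689.
689 mod 720 = 689 minutes = 11:29.
Now compute the angle at 11:29:
Hour hand: 11 x 30 + 29 x 0.5 = 344.5 degrees
Minute hand: 29 x 6 = 174 degrees
Difference: |344.5 - 174| = 170.5 degrees
The angle is 170.5 degrees

Final answer: 170.5 degrees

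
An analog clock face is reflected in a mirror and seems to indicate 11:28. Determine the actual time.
Reflection across the vertical (12-6) axis maps a hand at angle A degrees to (360 - A) degrees, which sends a reading of T minutes past 12:00 to (720 - T) minutes past 12:00.
Mirror reads 11:28 = 688 minutes past 12:00.
Actual time: (720 - 688) mod 720 = 32 minutes = 12:32.

Final answer: 12:32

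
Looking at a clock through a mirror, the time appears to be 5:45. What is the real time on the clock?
Reflection across the vertical (12-6) axis maps a hand at angle A degrees to (360 - A) degrees, which sends a reading of T minutes past 12:00 to (720 - T) minutes past 12:00.
Mirror reads 5:45 = 345 minutes past 12:00.
Actual time: (720 - 345) mod 720 = 375 minutes = 6:15.

Final answer: 6:15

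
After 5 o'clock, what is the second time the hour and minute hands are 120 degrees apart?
At t minutes past 5:00, the hour hand is at 30 x 5 + 0.5t degrees and the minute hand is at 6t degrees.
The smaller angle between them is 120 degrees when |30H - 5.5t| = 120 or |30H - 5.5t| = 240.
With H = 5, solve 30 x 5 - 5.5t = +/- target for each target:
  t = (30 x 5 - 120) / 5.5 = 5.45
  t = (30 x 5 + 120) / 5.5 = 49.09
  t = (30 x 5 - 240) / 5.5 = -16.36 (outside (0, 60))
  t = (30 x 5 + 240) / 5.5 = 70.91 (outside (0, 60))
Valid solutions in (0, 60): {5.45, 49.09} minutes.
The second occurrence is t = 49.09 minutes.
The hands form a 120-degree angle at 49.09 minutes past 5:00.

Final answer: 49.09 minutes past 5:00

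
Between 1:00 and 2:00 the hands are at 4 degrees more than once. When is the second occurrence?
At t minutes past 1:00, the hour hand is at 30 x 1 + 0.5t degrees and the minute hand is at 6t degrees.
The smaller angle between them is 4 degrees when |30H - 5.5t| = 4 or |30H - 5.5t| = 356.
With H = 1, solve 30 x 1 - 5.5t = +/- target for each target:
  t = (30 x 1 - 4) / 5.5 = 4.73
  t = (30 x 1 + 4) / 5.5 = 6.18
  t = (30 x 1 - 356) / 5.5 = -59.27 (outside (0, 60))
  t = (30 x 1 + 356) / 5.5 = 70.18 (outside (0, 60))
Valid solutions in (0, 60): {4.73, 6.18} minutes.
The second occurrence is t = 6.18 minutes.
The hands form a 4-degree angle at 6.18 minutes past 1:00.

Final answer: 6.18 minutes past 1:00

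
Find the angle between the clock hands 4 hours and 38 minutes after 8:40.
First find the time 4 hours and 38 minutes after 8:40.
Total minutes: 8 x 60 + 40 + 4 x 60 + 38 = 798.
798 mod 720 = 78 minutes = 1:18.
Now compute the angle at 1:18:
Hour hand: 1 x 30 + 18 x 0.5 = 39 degrees
Minute hand: 18 x 6 = 108 degrees
Difference: |39 - 108| = 69 degrees
The angle is 69 degrees

Final answer: 69 degrees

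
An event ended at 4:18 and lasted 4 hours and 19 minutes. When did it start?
Starting time: 4:18 = 258 total minutes past 12:00
Subtracting: 4 hours and 19 minutes = 259 minutes
258 - 259 = -1 (negative, add 12 hours = 720) = 719 minutes
= 11 hours and 59 minutes past 12:00 = 11:59

Final answer: 11:59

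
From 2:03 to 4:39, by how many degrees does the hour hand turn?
The hour hand moves 0.5 degrees per minute.
Time elapsed: 4:39 - 2:03 = 156 minutes
Angular displacement: 156 x 0.5 = 78 degrees

Final answer: 78 degrees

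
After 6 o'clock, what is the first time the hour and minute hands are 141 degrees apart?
At t minutes past 6:00, the hour hand is at 30 x 6 + 0.5t degrees and the minute hand is at 6t degrees.
The smaller angle between them is 141 degrees when |30H - 5.5t| = 141 or |30H - 5.5t| = 219.
With H = 6, solve 30 x 6 - 5.5t = +/- target for each target:
  t = (30 x 6 - 141) / 5.5 = 7.09
  t = (30 x 6 + 141) / 5.5 = 58.36
  t = (30 x 6 - 219) / 5.5 = -7.09 (outside (0, 60))
  t = (30 x 6 + 219) / 5.5 = 72.55 (outside (0, 60))
Valid solutions in (0, 60): {7.09, 58.36} minutes.
The first occurrence is t = 7.09 minutes.
The hands form a 141-degree angle at 7.09 minutes past 6:00.

Final answer: 7.09 minutes past 6:00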